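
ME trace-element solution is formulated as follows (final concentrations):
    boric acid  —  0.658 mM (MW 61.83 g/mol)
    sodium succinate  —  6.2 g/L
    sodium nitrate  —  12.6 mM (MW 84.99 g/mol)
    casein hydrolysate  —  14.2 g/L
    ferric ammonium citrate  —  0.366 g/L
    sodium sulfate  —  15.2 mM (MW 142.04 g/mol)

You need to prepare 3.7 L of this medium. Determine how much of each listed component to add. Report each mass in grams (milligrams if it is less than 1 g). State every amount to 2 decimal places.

boric acid 150.53 mg; sodium succinate 22.94 g; sodium nitrate 3.96 g; casein hydrolysate 52.54 g; ferric ammonium citrate 1.35 g; sodium sulfate 7.99 g

Scale factor relative to 1 L: 3.7.
boric acid: 0.658 mmol/L × 61.83 mg/mmol × 3.7 L = 150.53 mg
sodium succinate: 6.2 g/L × 3.7 L = 22.94 g
sodium nitrate: 12.6 mmol/L × 84.99 g/mol × 3.7 L ÷ 1000 = 3.96 g
casein hydrolysate: 14.2 g/L × 3.7 L = 52.54 g
ferric ammonium citrate: 0.366 g/L × 3.7 L = 1.35 g
sodium sulfate: 15.2 mmol/L × 142.04 g/mol × 3.7 L ÷ 1000 = 7.99 g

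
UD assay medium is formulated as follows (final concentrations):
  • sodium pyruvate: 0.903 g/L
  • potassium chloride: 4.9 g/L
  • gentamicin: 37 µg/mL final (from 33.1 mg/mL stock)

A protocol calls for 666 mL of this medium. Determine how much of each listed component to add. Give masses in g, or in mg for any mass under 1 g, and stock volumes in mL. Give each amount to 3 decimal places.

sodium pyruvate 601.398 mg; potassium chloride 3.263 g; gentamicin 0.744 mL

Scale factor relative to 1 L: 0.666.
sodium pyruvate: 0.903 g/L × 0.666 L = 0.601398 g = 601.398 mg
potassium chloride: 4.9 g/L × 0.666 L = 3.263 g
gentamicin: dilute stock: 37 µg/mL × 666 mL ÷ 33100 µg/mL = 0.744 mL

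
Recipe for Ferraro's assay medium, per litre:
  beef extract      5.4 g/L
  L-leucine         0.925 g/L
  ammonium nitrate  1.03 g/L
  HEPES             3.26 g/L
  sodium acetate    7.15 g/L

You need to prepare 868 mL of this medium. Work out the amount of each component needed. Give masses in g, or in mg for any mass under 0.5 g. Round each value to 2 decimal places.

beef extract 4.69 g; L-leucine 0.80 g; ammonium nitrate 0.89 g; HEPES 2.83 g; sodium acetate 6.21 g

Scale factor relative to 1 L: 0.868.
beef extract: 5.4 g/L × 0.868 L = 4.69 g
L-leucine: 0.925 g/L × 0.868 L = 0.80 g
ammonium nitrate: 1.03 g/L × 0.868 L = 0.89 g
HEPES: 3.26 g/L × 0.868 L = 2.83 g
sodium acetate: 7.15 g/L × 0.868 L = 6.21 g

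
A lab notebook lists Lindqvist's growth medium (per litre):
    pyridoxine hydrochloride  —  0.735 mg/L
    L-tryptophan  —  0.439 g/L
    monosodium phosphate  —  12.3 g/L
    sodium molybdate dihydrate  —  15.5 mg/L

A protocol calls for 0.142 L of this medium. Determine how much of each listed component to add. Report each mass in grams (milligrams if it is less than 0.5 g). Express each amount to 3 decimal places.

Scale factor relative to 1 L: 0.142.
pyridoxine hydrochloride: 0.735 mg/L × 0.142 L = 0.104 mg
L-tryptophan: 0.439 g/L × 0.142 L = 0.062338 g = 62.338 mg
monosodium phosphate: 12.3 g/L × 0.142 L = 1.747 g
sodium molybdate dihydrate: 15.5 mg/L × 0.142 L = 2.201 mg

pyridoxine hydrochloride 0.104 mg; L-tryptophan 62.338 mg; monosodium phosphate 1.747 g; sodium molybdate dihydrate 2.201 mg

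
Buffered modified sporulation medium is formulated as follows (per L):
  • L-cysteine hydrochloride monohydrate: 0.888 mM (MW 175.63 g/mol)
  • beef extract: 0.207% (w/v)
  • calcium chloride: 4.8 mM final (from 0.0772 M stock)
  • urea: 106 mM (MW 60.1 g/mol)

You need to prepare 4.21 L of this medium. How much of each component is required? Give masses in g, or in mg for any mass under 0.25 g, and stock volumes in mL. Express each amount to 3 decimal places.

L-cysteine hydrochloride monohydrate 0.657 g; beef extract 8.715 g; calcium chloride 261.762 mL; urea 26.820 g

Working volume: 4.21 L.
L-cysteine hydrochloride monohydrate: 0.888 mmol/L × 175.63 g/mol × 4.21 L ÷ 1000 = 0.657 g
beef extract: 0.207% w/v = 2.07 g/L → 2.07 × 4.21 L = 8.715 g
calcium chloride: V = C2·V2/C1 = 4.8 mM × 4210 mL ÷ 77.2 mM = 261.762 mL
urea: 106 mmol/L × 60.1 g/mol × 4.21 L ÷ 1000 = 26.820 g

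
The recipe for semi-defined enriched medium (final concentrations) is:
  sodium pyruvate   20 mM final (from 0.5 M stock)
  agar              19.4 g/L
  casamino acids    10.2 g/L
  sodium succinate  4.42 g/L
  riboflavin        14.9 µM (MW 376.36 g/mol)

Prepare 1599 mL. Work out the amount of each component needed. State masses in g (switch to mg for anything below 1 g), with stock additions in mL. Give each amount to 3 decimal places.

Working volume: 1599 mL = 1.599 L.
sodium pyruvate: C1V1 = C2V2 → 20 mM × 1599 mL ÷ 500 mM = 63.960 mL
agar: 19.4 g/L × 1.599 L = 31.021 g
casamino acids: 10.2 g/L × 1.599 L = 16.310 g
sodium succinate: 4.42 g/L × 1.599 L = 7.068 g
riboflavin: 14.9 µmol/L × 376.36 g/mol × 1.599 L ÷ 1000 = 8.967 mg

sodium pyruvate 63.960 mL; agar 31.021 g; casamino acids 16.310 g; sodium succinate 7.068 g; riboflavin 8.967 mg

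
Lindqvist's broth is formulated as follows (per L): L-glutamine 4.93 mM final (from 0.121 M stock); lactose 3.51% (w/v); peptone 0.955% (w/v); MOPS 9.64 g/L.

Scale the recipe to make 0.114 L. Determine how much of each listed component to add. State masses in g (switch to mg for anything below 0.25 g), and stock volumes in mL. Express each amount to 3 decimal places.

Working volume: 0.114 L.
L-glutamine: dilute stock: 4.93 mM × 114 mL ÷ 121 mM = 4.645 mL
lactose: 3.51 g per 100 mL × 114 mL ÷ 100 = 4.001 g
peptone: 0.955 g per 100 mL × 114 mL ÷ 100 = 1.089 g
MOPS: 9.64 g/L × 0.114 L = 1.099 g

L-glutamine 4.645 mL; lactose 4.001 g; peptone 1.089 g; MOPS 1.099 g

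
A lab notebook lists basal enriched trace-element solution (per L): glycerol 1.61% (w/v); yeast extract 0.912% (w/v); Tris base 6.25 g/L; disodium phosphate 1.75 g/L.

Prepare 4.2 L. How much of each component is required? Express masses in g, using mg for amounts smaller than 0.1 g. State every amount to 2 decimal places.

glycerol 67.62 g; yeast extract 38.30 g; Tris base 26.25 g; disodium phosphate 7.35 g

Working volume: 4.2 L.
glycerol: 1.61% w/v = 16.1 g/L → 16.1 × 4.2 L = 67.62 g
yeast extract: 0.912 g per 100 mL × 4200 mL ÷ 100 = 38.30 g
Tris base: 6.25 g/L × 4.2 L = 26.25 g
disodium phosphate: 1.75 g/L × 4.2 L = 7.35 g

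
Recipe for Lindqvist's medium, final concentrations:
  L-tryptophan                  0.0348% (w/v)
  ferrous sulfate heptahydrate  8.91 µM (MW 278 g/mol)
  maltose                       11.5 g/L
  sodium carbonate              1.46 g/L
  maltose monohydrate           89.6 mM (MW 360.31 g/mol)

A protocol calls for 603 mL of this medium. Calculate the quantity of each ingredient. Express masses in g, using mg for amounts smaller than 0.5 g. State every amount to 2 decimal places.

Working volume: 603 mL = 0.603 L.
L-tryptophan: 0.0348 g per 100 mL × 603 mL ÷ 100 = 0.209844 g = 209.84 mg
ferrous sulfate heptahydrate: 8.91 µmol/L × 278 g/mol × 0.603 L ÷ 1000 = 1.49 mg
maltose: 11.5 g/L × 0.603 L = 6.93 g
sodium carbonate: 1.46 g/L × 0.603 L = 0.88 g
maltose monohydrate: 89.6 mmol/L × 360.31 g/mol × 0.603 L ÷ 1000 = 19.47 g

L-tryptophan 209.84 mg; ferrous sulfate heptahydrate 1.49 mg; maltose 6.93 g; sodium carbonate 0.88 g; maltose monohydrate 19.47 g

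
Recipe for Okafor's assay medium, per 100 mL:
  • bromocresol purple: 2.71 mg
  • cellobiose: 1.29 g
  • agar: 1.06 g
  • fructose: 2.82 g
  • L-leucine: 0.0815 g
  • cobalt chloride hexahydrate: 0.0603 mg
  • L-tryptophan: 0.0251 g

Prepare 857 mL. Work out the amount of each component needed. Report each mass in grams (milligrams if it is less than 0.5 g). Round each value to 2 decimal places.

Ratio of target to recipe volume: 857 / 100 = 8.57.
bromocresol purple: 2.71 mg × (857 mL / 100 mL) = 23.22 mg
cellobiose: 1.29 g × (857 mL / 100 mL) = 11.06 g
agar: 1.06 g × (857 mL / 100 mL) = 9.08 g
fructose: 2.82 g × (857 mL / 100 mL) = 24.17 g
L-leucine: 0.0815 g × (857 mL / 100 mL) = 0.70 g
cobalt chloride hexahydrate: 0.0603 mg × (857 mL / 100 mL) = 0.52 mg
L-tryptophan: 0.0251 g × (857 mL / 100 mL) = 0.215107 g = 215.11 mg

bromocresol purple 23.22 mg; cellobiose 11.06 g; agar 9.08 g; fructose 24.17 g; L-leucine 0.70 g; cobalt chloride hexahydrate 0.52 mg; L-tryptophan 215.11 mg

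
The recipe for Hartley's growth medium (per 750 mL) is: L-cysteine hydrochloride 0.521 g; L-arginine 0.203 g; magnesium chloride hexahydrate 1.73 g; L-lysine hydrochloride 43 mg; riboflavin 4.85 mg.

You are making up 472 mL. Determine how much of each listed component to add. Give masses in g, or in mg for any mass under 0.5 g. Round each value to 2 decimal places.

L-cysteine hydrochloride 327.88 mg; L-arginine 127.75 mg; magnesium chloride hexahydrate 1.09 g; L-lysine hydrochloride 27.06 mg; riboflavin 3.05 mg

Ratio of target to recipe volume: 472 / 750 = 0.629333.
L-cysteine hydrochloride: 0.521 g × (472 mL / 750 mL) = 0.327883 g = 327.88 mg
L-arginine: 0.203 g × (472 mL / 750 mL) = 0.127755 g = 127.75 mg
magnesium chloride hexahydrate: 1.73 g × (472 mL / 750 mL) = 1.09 g
L-lysine hydrochloride: 43 mg × (472 mL / 750 mL) = 27.06 mg
riboflavin: 4.85 mg × (472 mL / 750 mL) = 3.05 mg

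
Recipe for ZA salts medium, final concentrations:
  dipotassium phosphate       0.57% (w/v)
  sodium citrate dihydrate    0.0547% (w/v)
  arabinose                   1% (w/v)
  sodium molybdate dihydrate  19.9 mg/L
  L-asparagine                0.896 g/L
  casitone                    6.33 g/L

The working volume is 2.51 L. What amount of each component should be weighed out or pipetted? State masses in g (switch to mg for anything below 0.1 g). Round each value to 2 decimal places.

dipotassium phosphate 14.31 g; sodium citrate dihydrate 1.37 g; arabinose 25.10 g; sodium molybdate dihydrate 49.95 mg; L-asparagine 2.25 g; casitone 15.89 g

Working volume: 2.51 L.
dipotassium phosphate: 0.57% w/v = 5.7 g/L → 5.7 × 2.51 L = 14.31 g
sodium citrate dihydrate: 0.0547 g per 100 mL × 2510 mL ÷ 100 = 1.37 g
arabinose: 1 g per 100 mL × 2510 mL ÷ 100 = 25.10 g
sodium molybdate dihydrate: 19.9 mg/L × 2.51 L = 49.95 mg
L-asparagine: 0.896 g/L × 2.51 L = 2.25 g
casitone: 6.33 g/L × 2.51 L = 15.89 g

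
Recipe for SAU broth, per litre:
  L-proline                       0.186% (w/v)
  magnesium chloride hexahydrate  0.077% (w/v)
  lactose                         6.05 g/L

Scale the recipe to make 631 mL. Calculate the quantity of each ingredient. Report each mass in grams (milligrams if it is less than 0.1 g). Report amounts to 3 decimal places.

L-proline 1.174 g; magnesium chloride hexahydrate 0.486 g; lactose 3.818 g

Target volume = 631 mL = 0.631 L.
L-proline: 0.186 g per 100 mL × 631 mL ÷ 100 = 1.174 g
magnesium chloride hexahydrate: 0.077% w/v = 0.77 g/L → 0.77 × 0.631 L = 0.486 g
lactose: 6.05 g/L × 0.631 L = 3.818 g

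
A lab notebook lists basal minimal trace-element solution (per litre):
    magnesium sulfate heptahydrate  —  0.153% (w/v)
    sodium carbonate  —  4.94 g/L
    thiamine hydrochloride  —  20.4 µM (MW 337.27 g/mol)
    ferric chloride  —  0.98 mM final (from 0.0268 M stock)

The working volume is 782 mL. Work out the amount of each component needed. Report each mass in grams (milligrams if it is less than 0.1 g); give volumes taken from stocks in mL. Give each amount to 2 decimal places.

Working volume: 782 mL = 0.782 L.
magnesium sulfate heptahydrate: 0.153 g per 100 mL × 782 mL ÷ 100 = 1.20 g
sodium carbonate: 4.94 g/L × 0.782 L = 3.86 g
thiamine hydrochloride: 20.4 µmol/L × 337.27 g/mol × 0.782 L ÷ 1000 = 5.38 mg
ferric chloride: dilute stock: 0.98 mM × 782 mL ÷ 26.8 mM = 28.60 mL

magnesium sulfate heptahydrate 1.20 g; sodium carbonate 3.86 g; thiamine hydrochloride 5.38 mg; ferric chloride 28.60 mL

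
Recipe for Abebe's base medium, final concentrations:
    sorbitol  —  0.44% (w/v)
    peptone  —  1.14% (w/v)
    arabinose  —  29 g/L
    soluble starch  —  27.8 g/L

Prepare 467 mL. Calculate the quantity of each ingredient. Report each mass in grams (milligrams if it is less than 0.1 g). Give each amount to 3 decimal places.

Working volume: 467 mL = 0.467 L.
sorbitol: 0.44 g per 100 mL × 467 mL ÷ 100 = 2.055 g
peptone: 1.14 g per 100 mL × 467 mL ÷ 100 = 5.324 g
arabinose: 29 g/L × 0.467 L = 13.543 g
soluble starch: 27.8 g/L × 0.467 L = 12.983 g

sorbitol 2.055 g; peptone 5.324 g; arabinose 13.543 g; soluble starch 12.983 g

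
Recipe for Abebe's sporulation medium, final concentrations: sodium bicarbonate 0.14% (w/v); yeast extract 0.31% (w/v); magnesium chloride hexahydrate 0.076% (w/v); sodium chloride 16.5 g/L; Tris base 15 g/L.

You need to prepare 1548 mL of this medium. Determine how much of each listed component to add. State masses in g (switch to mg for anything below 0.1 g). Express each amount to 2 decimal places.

sodium bicarbonate 2.17 g; yeast extract 4.80 g; magnesium chloride hexahydrate 1.18 g; sodium chloride 25.54 g; Tris base 23.22 g

Working volume: 1548 mL = 1.548 L.
sodium bicarbonate: 0.14 g per 100 mL × 1548 mL ÷ 100 = 2.17 g
yeast extract: 0.31% w/v = 3.1 g/L → 3.1 × 1.548 L = 4.80 g
magnesium chloride hexahydrate: 0.076 g per 100 mL × 1548 mL ÷ 100 = 1.18 g
sodium chloride: 16.5 g/L × 1.548 L = 25.54 g
Tris base: 15 g/L × 1.548 L = 23.22 g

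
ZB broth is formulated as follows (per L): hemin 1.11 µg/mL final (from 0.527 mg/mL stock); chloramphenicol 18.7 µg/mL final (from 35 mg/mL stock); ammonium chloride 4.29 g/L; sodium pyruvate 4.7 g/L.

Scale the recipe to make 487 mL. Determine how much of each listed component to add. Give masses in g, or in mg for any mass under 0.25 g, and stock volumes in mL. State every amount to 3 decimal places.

hemin 1.026 mL; chloramphenicol 0.260 mL; ammonium chloride 2.089 g; sodium pyruvate 2.289 g

Scale factor relative to 1 L: 0.487.
hemin: C1V1 = C2V2 → 1.11 µg/mL × 487 mL ÷ 527 µg/mL = 1.026 mL
chloramphenicol: dilute stock: 18.7 µg/mL × 487 mL ÷ 35000 µg/mL = 0.260 mL
ammonium chloride: 4.29 g/L × 0.487 L = 2.089 g
sodium pyruvate: 4.7 g/L × 0.487 L = 2.289 g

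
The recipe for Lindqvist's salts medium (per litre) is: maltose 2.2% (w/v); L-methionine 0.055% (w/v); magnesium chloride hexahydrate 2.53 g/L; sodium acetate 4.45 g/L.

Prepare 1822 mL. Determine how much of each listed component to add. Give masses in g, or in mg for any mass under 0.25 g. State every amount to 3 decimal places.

maltose 40.084 g; L-methionine 1.002 g; magnesium chloride hexahydrate 4.610 g; sodium acetate 8.108 g

Scale factor relative to 1 L: 1.822.
maltose: 2.2% w/v = 22 g/L → 22 × 1.822 L = 40.084 g
L-methionine: 0.055% w/v = 0.55 g/L → 0.55 × 1.822 L = 1.002 g
magnesium chloride hexahydrate: 2.53 g/L × 1.822 L = 4.610 g
sodium acetate: 4.45 g/L × 1.822 L = 8.108 g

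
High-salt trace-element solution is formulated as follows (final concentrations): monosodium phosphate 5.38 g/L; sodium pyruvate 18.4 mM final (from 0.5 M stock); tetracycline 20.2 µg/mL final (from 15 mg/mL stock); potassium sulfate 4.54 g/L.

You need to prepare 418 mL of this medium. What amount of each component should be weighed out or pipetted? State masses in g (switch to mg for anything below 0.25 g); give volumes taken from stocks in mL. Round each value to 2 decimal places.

monosodium phosphate 2.25 g; sodium pyruvate 15.38 mL; tetracycline 0.56 mL; potassium sulfate 1.90 g

Scale factor relative to 1 L: 0.418.
monosodium phosphate: 5.38 g/L × 0.418 L = 2.25 g
sodium pyruvate: C1V1 = C2V2 → 18.4 mM × 418 mL ÷ 500 mM = 15.38 mL
tetracycline: dilute stock: 20.2 µg/mL × 418 mL ÷ 15000 µg/mL = 0.56 mL
potassium sulfate: 4.54 g/L × 0.418 L = 1.90 g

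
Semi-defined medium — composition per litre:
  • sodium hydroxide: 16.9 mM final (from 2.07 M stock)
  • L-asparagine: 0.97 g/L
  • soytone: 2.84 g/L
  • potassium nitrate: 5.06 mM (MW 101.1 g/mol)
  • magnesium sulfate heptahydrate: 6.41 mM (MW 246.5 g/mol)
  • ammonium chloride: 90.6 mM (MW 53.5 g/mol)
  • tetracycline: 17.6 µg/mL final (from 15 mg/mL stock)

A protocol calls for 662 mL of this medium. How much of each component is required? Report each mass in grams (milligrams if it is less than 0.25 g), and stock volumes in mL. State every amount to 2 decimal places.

sodium hydroxide 5.40 mL; L-asparagine 0.64 g; soytone 1.88 g; potassium nitrate 0.34 g; magnesium sulfate heptahydrate 1.05 g; ammonium chloride 3.21 g; tetracycline 0.78 mL

Working volume: 662 mL = 0.662 L.
sodium hydroxide: dilute stock: 16.9 mM × 662 mL ÷ 2070 mM = 5.40 mL
L-asparagine: 0.97 g/L × 0.662 L = 0.64 g
soytone: 2.84 g/L × 0.662 L = 1.88 g
potassium nitrate: 5.06 mmol/L × 101.1 g/mol × 0.662 L ÷ 1000 = 0.34 g
magnesium sulfate heptahydrate: 6.41 mmol/L × 246.5 g/mol × 0.662 L ÷ 1000 = 1.05 g
ammonium chloride: 90.6 mmol/L × 53.5 g/mol × 0.662 L ÷ 1000 = 3.21 g
tetracycline: C1V1 = C2V2 → 17.6 µg/mL × 662 mL ÷ 15000 µg/mL = 0.78 mL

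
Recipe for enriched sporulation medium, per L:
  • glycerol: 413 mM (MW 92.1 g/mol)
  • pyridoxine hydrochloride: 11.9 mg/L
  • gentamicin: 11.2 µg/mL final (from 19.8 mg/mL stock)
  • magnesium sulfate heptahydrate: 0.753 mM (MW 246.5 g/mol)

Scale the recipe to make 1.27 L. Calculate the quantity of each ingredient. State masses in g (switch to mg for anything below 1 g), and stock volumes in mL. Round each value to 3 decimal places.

Working volume: 1.27 L.
glycerol: 413 mmol/L × 92.1 g/mol × 1.27 L ÷ 1000 = 48.307 g
pyridoxine hydrochloride: 11.9 mg/L × 1.27 L = 15.113 mg
gentamicin: C1V1 = C2V2 → 11.2 µg/mL × 1270 mL ÷ 19800 µg/mL = 0.718 mL
magnesium sulfate heptahydrate: 0.753 mmol/L × 246.5 mg/mmol × 1.27 L = 235.730 mg

glycerol 48.307 g; pyridoxine hydrochloride 15.113 mg; gentamicin 0.718 mL; magnesium sulfate heptahydrate 235.730 mg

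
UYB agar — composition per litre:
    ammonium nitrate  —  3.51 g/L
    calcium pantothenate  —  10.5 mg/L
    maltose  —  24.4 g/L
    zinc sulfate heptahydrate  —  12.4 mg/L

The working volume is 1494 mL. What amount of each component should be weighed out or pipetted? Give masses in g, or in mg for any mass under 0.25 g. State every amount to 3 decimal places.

Target volume = 1494 mL = 1.494 L.
ammonium nitrate: 3.51 g/L × 1.494 L = 5.244 g
calcium pantothenate: 10.5 mg/L × 1.494 L = 15.687 mg
maltose: 24.4 g/L × 1.494 L = 36.454 g
zinc sulfate heptahydrate: 12.4 mg/L × 1.494 L = 18.526 mg

ammonium nitrate 5.244 g; calcium pantothenate 15.687 mg; maltose 36.454 g; zinc sulfate heptahydrate 18.526 mg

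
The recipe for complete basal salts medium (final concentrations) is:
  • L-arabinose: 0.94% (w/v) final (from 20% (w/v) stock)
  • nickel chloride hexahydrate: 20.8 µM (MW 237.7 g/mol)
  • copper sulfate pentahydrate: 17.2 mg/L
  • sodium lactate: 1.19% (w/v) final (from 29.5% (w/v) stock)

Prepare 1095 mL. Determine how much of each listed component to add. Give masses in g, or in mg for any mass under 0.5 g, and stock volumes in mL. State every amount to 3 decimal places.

L-arabinose 51.465 mL; nickel chloride hexahydrate 5.414 mg; copper sulfate pentahydrate 18.834 mg; sodium lactate 44.171 mL

Target volume = 1095 mL = 1.095 L.
L-arabinose: V = C2·V2/C1 = 0.94% ÷ 20% × 1095 mL = 51.465 mL
nickel chloride hexahydrate: 20.8 µmol/L × 237.7 g/mol × 1.095 L ÷ 1000 = 5.414 mg
copper sulfate pentahydrate: 17.2 mg/L × 1.095 L = 18.834 mg
sodium lactate: C1V1 = C2V2 → 1.19% ÷ 29.5% × 1095 mL = 44.171 mL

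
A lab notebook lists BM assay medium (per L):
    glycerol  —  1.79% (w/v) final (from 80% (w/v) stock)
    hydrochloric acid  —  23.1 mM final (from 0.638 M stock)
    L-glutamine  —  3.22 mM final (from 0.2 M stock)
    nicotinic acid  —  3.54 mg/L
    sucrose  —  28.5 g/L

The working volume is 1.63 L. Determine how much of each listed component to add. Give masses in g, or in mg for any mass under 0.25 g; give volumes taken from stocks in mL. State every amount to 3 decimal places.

Scale factor relative to 1 L: 1.63.
glycerol: C1V1 = C2V2 → 1.79% ÷ 80% × 1630 mL = 36.471 mL
hydrochloric acid: dilute stock: 23.1 mM × 1630 mL ÷ 638 mM = 59.017 mL
L-glutamine: C1V1 = C2V2 → 3.22 mM × 1630 mL ÷ 200 mM = 26.243 mL
nicotinic acid: 3.54 mg/L × 1.63 L = 5.770 mg
sucrose: 28.5 g/L × 1.63 L = 46.455 g

glycerol 36.471 mL; hydrochloric acid 59.017 mL; L-glutamine 26.243 mL; nicotinic acid 5.770 mg; sucrose 46.455 g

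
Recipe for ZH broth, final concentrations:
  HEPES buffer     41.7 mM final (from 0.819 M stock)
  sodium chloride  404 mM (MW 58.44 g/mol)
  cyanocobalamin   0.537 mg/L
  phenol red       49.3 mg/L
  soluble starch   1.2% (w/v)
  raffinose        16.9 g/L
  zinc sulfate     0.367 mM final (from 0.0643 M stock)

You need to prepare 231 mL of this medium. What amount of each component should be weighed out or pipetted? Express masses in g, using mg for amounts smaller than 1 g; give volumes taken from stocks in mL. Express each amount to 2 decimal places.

Working volume: 231 mL = 0.231 L.
HEPES buffer: dilute stock: 41.7 mM × 231 mL ÷ 819 mM = 11.76 mL
sodium chloride: 404 mmol/L × 58.44 g/mol × 0.231 L ÷ 1000 = 5.45 g
cyanocobalamin: 0.537 mg/L × 0.231 L = 0.12 mg
phenol red: 49.3 mg/L × 0.231 L = 11.39 mg
soluble starch: 1.2 g per 100 mL × 231 mL ÷ 100 = 2.77 g
raffinose: 16.9 g/L × 0.231 L = 3.90 g
zinc sulfate: dilute stock: 0.367 mM × 231 mL ÷ 64.3 mM = 1.32 mL

HEPES buffer 11.76 mL; sodium chloride 5.45 g; cyanocobalamin 0.12 mg; phenol red 11.39 mg; soluble starch 2.77 g; raffinose 3.90 g; zinc sulfate 1.32 mL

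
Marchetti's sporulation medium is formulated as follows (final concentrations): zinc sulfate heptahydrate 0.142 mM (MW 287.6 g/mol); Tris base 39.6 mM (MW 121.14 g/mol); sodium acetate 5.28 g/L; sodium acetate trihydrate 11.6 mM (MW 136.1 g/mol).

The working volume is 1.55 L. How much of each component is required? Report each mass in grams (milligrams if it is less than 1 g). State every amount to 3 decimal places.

zinc sulfate heptahydrate 63.301 mg; Tris base 7.436 g; sodium acetate 8.184 g; sodium acetate trihydrate 2.447 g

Scale factor relative to 1 L: 1.55.
zinc sulfate heptahydrate: 0.142 mmol/L × 287.6 mg/mmol × 1.55 L = 63.301 mg
Tris base: 39.6 mmol/L × 121.14 g/mol × 1.55 L ÷ 1000 = 7.436 g
sodium acetate: 5.28 g/L × 1.55 L = 8.184 g
sodium acetate trihydrate: 11.6 mmol/L × 136.1 g/mol × 1.55 L ÷ 1000 = 2.447 g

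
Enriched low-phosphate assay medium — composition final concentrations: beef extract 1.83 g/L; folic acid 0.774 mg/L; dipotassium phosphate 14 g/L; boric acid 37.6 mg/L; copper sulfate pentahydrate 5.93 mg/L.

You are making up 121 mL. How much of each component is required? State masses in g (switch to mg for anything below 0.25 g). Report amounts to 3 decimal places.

beef extract 221.430 mg; folic acid 0.094 mg; dipotassium phosphate 1.694 g; boric acid 4.550 mg; copper sulfate pentahydrate 0.718 mg

Scale factor relative to 1 L: 0.121.
beef extract: 1.83 g/L × 0.121 L = 0.22143 g = 221.430 mg
folic acid: 0.774 mg/L × 0.121 L = 0.094 mg
dipotassium phosphate: 14 g/L × 0.121 L = 1.694 g
boric acid: 37.6 mg/L × 0.121 L = 4.550 mg
copper sulfate pentahydrate: 5.93 mg/L × 0.121 L = 0.718 mg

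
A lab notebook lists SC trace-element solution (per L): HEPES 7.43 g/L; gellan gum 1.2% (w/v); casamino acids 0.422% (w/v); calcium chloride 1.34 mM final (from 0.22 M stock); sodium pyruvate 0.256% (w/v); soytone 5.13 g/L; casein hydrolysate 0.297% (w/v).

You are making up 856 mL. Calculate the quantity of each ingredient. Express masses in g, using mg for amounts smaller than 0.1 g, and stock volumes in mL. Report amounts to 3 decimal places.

HEPES 6.360 g; gellan gum 10.272 g; casamino acids 3.612 g; calcium chloride 5.214 mL; sodium pyruvate 2.191 g; soytone 4.391 g; casein hydrolysate 2.542 g

Working volume: 856 mL = 0.856 L.
HEPES: 7.43 g/L × 0.856 L = 6.360 g
gellan gum: 1.2 g per 100 mL × 856 mL ÷ 100 = 10.272 g
casamino acids: 0.422% w/v = 4.22 g/L → 4.22 × 0.856 L = 3.612 g
calcium chloride: C1V1 = C2V2 → 1.34 mM × 856 mL ÷ 220 mM = 5.214 mL
sodium pyruvate: 0.256% w/v = 2.56 g/L → 2.56 × 0.856 L = 2.191 g
soytone: 5.13 g/L × 0.856 L = 4.391 g
casein hydrolysate: 0.297 g per 100 mL × 856 mL ÷ 100 = 2.542 g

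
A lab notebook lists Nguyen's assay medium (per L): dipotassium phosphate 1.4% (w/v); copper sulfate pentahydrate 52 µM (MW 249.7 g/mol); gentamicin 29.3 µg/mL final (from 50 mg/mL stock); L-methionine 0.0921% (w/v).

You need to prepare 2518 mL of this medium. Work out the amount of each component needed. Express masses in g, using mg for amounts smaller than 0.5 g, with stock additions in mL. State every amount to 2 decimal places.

Working volume: 2518 mL = 2.518 L.
dipotassium phosphate: 1.4% w/v = 14 g/L → 14 × 2.518 L = 35.25 g
copper sulfate pentahydrate: 52 µmol/L × 249.7 g/mol × 2.518 L ÷ 1000 = 32.69 mg
gentamicin: C1V1 = C2V2 → 29.3 µg/mL × 2518 mL ÷ 50000 µg/mL = 1.48 mL
L-methionine: 0.0921% w/v = 0.921 g/L → 0.921 × 2.518 L = 2.32 g

dipotassium phosphate 35.25 g; copper sulfate pentahydrate 32.69 mg; gentamicin 1.48 mL; L-methionine 2.32 g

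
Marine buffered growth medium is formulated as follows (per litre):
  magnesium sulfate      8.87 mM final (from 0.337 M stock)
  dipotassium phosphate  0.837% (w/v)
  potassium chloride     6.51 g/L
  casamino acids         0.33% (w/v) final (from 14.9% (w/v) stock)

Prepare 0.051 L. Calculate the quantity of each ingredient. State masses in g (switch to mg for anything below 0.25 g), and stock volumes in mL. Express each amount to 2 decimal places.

magnesium sulfate 1.34 mL; dipotassium phosphate 0.43 g; potassium chloride 0.33 g; casamino acids 1.13 mL

Working volume: 0.051 L.
magnesium sulfate: V = C2·V2/C1 = 8.87 mM × 51 mL ÷ 337 mM = 1.34 mL
dipotassium phosphate: 0.837% w/v = 8.37 g/L → 8.37 × 0.051 L = 0.43 g
potassium chloride: 6.51 g/L × 0.051 L = 0.33 g
casamino acids: V = C2·V2/C1 = 0.33% ÷ 14.9% × 51 mL = 1.13 mL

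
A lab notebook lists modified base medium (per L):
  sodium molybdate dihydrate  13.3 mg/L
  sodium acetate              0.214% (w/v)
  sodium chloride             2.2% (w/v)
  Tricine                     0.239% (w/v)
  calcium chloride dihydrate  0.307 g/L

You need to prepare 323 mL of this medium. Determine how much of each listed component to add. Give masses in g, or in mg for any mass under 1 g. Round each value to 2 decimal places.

sodium molybdate dihydrate 4.30 mg; sodium acetate 691.22 mg; sodium chloride 7.11 g; Tricine 771.97 mg; calcium chloride dihydrate 99.16 mg

Scale factor relative to 1 L: 0.323.
sodium molybdate dihydrate: 13.3 mg/L × 0.323 L = 4.30 mg
sodium acetate: 0.214% w/v = 2.14 g/L → 2.14 × 0.323 L = 0.69122 g = 691.22 mg
sodium chloride: 2.2% w/v = 22 g/L → 22 × 0.323 L = 7.11 g
Tricine: 0.239 g per 100 mL × 323 mL ÷ 100 = 0.77197 g = 771.97 mg
calcium chloride dihydrate: 0.307 g/L × 0.323 L = 0.099161 g = 99.16 mg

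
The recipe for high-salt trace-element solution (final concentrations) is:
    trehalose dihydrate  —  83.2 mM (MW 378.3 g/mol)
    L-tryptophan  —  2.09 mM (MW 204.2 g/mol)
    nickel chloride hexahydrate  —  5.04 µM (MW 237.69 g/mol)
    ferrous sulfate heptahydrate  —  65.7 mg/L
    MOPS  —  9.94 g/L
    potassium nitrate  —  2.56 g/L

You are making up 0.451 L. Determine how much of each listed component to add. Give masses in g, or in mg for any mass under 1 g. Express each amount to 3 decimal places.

Scale factor relative to 1 L: 0.451.
trehalose dihydrate: 83.2 mmol/L × 378.3 g/mol × 0.451 L ÷ 1000 = 14.195 g
L-tryptophan: 2.09 mmol/L × 204.2 mg/mmol × 0.451 L = 192.477 mg
nickel chloride hexahydrate: 5.04 µmol/L × 237.69 g/mol × 0.451 L ÷ 1000 = 0.540 mg
ferrous sulfate heptahydrate: 65.7 mg/L × 0.451 L = 29.631 mg
MOPS: 9.94 g/L × 0.451 L = 4.483 g
potassium nitrate: 2.56 g/L × 0.451 L = 1.155 g

trehalose dihydrate 14.195 g; L-tryptophan 192.477 mg; nickel chloride hexahydrate 0.540 mg; ferrous sulfate heptahydrate 29.631 mg; MOPS 4.483 g; potassium nitrate 1.155 g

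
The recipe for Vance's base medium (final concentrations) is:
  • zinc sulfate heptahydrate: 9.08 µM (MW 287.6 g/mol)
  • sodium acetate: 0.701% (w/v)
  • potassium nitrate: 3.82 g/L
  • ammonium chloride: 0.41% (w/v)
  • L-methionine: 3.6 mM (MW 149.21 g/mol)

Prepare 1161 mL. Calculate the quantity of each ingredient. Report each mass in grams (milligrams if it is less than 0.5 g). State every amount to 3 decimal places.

zinc sulfate heptahydrate 3.032 mg; sodium acetate 8.139 g; potassium nitrate 4.435 g; ammonium chloride 4.760 g; L-methionine 0.624 g

Scale factor relative to 1 L: 1.161.
zinc sulfate heptahydrate: 9.08 µmol/L × 287.6 g/mol × 1.161 L ÷ 1000 = 3.032 mg
sodium acetate: 0.701% w/v = 7.01 g/L → 7.01 × 1.161 L = 8.139 g
potassium nitrate: 3.82 g/L × 1.161 L = 4.435 g
ammonium chloride: 0.41% w/v = 4.1 g/L → 4.1 × 1.161 L = 4.760 g
L-methionine: 3.6 mmol/L × 149.21 g/mol × 1.161 L ÷ 1000 = 0.624 g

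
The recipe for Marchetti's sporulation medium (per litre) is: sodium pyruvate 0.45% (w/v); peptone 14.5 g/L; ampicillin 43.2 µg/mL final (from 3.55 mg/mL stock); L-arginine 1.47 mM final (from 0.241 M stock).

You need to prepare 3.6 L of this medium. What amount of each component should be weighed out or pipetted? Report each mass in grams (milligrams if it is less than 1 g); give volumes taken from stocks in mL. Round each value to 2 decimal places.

Working volume: 3.6 L.
sodium pyruvate: 0.45 g per 100 mL × 3600 mL ÷ 100 = 16.20 g
peptone: 14.5 g/L × 3.6 L = 52.20 g
ampicillin: V = C2·V2/C1 = 43.2 µg/mL × 3600 mL ÷ 3550 µg/mL = 43.81 mL
L-arginine: V = C2·V2/C1 = 1.47 mM × 3600 mL ÷ 241 mM = 21.96 mL

sodium pyruvate 16.20 g; peptone 52.20 g; ampicillin 43.81 mL; L-arginine 21.96 mL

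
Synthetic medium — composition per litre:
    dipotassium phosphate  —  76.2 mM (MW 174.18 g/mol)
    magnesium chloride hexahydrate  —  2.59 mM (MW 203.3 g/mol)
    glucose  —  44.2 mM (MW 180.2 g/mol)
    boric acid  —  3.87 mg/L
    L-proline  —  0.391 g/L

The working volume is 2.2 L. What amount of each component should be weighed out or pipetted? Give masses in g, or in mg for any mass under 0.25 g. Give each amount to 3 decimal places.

Scale factor relative to 1 L: 2.2.
dipotassium phosphate: 76.2 mmol/L × 174.18 g/mol × 2.2 L ÷ 1000 = 29.200 g
magnesium chloride hexahydrate: 2.59 mmol/L × 203.3 g/mol × 2.2 L ÷ 1000 = 1.158 g
glucose: 44.2 mmol/L × 180.2 g/mol × 2.2 L ÷ 1000 = 17.523 g
boric acid: 3.87 mg/L × 2.2 L = 8.514 mg
L-proline: 0.391 g/L × 2.2 L = 0.860 g

dipotassium phosphate 29.200 g; magnesium chloride hexahydrate 1.158 g; glucose 17.523 g; boric acid 8.514 mg; L-proline 0.860 g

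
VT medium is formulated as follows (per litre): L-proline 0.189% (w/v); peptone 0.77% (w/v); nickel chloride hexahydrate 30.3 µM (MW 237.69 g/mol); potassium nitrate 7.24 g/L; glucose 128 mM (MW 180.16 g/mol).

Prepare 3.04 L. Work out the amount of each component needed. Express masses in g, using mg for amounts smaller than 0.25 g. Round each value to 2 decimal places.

Working volume: 3.04 L.
L-proline: 0.189 g per 100 mL × 3040 mL ÷ 100 = 5.75 g
peptone: 0.77 g per 100 mL × 3040 mL ÷ 100 = 23.41 g
nickel chloride hexahydrate: 30.3 µmol/L × 237.69 g/mol × 3.04 L ÷ 1000 = 21.89 mg
potassium nitrate: 7.24 g/L × 3.04 L = 22.01 g
glucose: 128 mmol/L × 180.16 g/mol × 3.04 L ÷ 1000 = 70.10 g

L-proline 5.75 g; peptone 23.41 g; nickel chloride hexahydrate 21.89 mg; potassium nitrate 22.01 g; glucose 70.10 g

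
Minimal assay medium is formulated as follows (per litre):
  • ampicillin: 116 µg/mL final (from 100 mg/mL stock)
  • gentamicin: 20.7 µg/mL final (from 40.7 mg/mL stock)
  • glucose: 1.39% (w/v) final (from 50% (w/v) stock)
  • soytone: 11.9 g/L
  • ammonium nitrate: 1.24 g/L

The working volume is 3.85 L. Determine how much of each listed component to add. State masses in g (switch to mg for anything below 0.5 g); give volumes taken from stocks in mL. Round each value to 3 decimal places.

Scale factor relative to 1 L: 3.85.
ampicillin: V = C2·V2/C1 = 116 µg/mL × 3850 mL ÷ 100000 µg/mL = 4.466 mL
gentamicin: C1V1 = C2V2 → 20.7 µg/mL × 3850 mL ÷ 40700 µg/mL = 1.958 mL
glucose: dilute stock: 1.39% ÷ 50% × 3850 mL = 107.030 mL
soytone: 11.9 g/L × 3.85 L = 45.815 g
ammonium nitrate: 1.24 g/L × 3.85 L = 4.774 g

ampicillin 4.466 mL; gentamicin 1.958 mL; glucose 107.030 mL; soytone 45.815 g; ammonium nitrate 4.774 g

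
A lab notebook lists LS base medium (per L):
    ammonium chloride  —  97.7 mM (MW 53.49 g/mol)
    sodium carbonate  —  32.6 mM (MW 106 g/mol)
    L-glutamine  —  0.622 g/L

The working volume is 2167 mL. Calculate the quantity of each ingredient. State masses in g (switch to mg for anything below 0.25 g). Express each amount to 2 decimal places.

Scale factor relative to 1 L: 2.167.
ammonium chloride: 97.7 mmol/L × 53.49 g/mol × 2.167 L ÷ 1000 = 11.32 g
sodium carbonate: 32.6 mmol/L × 106 g/mol × 2.167 L ÷ 1000 = 7.49 g
L-glutamine: 0.622 g/L × 2.167 L = 1.35 g

ammonium chloride 11.32 g; sodium carbonate 7.49 g; L-glutamine 1.35 g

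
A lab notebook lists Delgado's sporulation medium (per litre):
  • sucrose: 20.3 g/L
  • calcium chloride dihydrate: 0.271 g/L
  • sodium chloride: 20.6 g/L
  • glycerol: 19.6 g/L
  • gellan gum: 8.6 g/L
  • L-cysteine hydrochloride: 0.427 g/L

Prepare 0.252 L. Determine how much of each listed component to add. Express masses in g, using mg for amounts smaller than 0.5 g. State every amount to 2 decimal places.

sucrose 5.12 g; calcium chloride dihydrate 68.29 mg; sodium chloride 5.19 g; glycerol 4.94 g; gellan gum 2.17 g; L-cysteine hydrochloride 107.60 mg

Scale factor relative to 1 L: 0.252.
sucrose: 20.3 g/L × 0.252 L = 5.12 g
calcium chloride dihydrate: 0.271 g/L × 0.252 L = 0.068292 g = 68.29 mg
sodium chloride: 20.6 g/L × 0.252 L = 5.19 g
glycerol: 19.6 g/L × 0.252 L = 4.94 g
gellan gum: 8.6 g/L × 0.252 L = 2.17 g
L-cysteine hydrochloride: 0.427 g/L × 0.252 L = 0.107604 g = 107.60 mg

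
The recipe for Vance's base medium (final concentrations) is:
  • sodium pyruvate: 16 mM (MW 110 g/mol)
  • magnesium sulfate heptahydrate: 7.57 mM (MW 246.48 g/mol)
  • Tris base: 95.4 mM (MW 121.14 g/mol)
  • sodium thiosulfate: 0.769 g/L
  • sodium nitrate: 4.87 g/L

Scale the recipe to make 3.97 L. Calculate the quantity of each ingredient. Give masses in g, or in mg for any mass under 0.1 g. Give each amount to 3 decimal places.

sodium pyruvate 6.987 g; magnesium sulfate heptahydrate 7.407 g; Tris base 45.880 g; sodium thiosulfate 3.053 g; sodium nitrate 19.334 g

Scale factor relative to 1 L: 3.97.
sodium pyruvate: 16 mmol/L × 110 g/mol × 3.97 L ÷ 1000 = 6.987 g
magnesium sulfate heptahydrate: 7.57 mmol/L × 246.48 g/mol × 3.97 L ÷ 1000 = 7.407 g
Tris base: 95.4 mmol/L × 121.14 g/mol × 3.97 L ÷ 1000 = 45.880 g
sodium thiosulfate: 0.769 g/L × 3.97 L = 3.053 g
sodium nitrate: 4.87 g/L × 3.97 L = 19.334 g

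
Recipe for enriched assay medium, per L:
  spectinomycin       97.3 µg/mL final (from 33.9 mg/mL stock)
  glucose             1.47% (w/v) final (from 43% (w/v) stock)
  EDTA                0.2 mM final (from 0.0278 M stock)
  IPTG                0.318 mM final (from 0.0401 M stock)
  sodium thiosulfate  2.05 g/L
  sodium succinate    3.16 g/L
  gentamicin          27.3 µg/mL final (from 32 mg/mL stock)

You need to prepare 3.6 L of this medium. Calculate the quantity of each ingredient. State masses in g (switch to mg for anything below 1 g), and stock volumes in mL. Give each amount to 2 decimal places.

Scale factor relative to 1 L: 3.6.
spectinomycin: C1V1 = C2V2 → 97.3 µg/mL × 3600 mL ÷ 33900 µg/mL = 10.33 mL
glucose: dilute stock: 1.47% ÷ 43% × 3600 mL = 123.07 mL
EDTA: dilute stock: 0.2 mM × 3600 mL ÷ 27.8 mM = 25.90 mL
IPTG: C1V1 = C2V2 → 0.318 mM × 3600 mL ÷ 40.1 mM = 28.55 mL
sodium thiosulfate: 2.05 g/L × 3.6 L = 7.38 g
sodium succinate: 3.16 g/L × 3.6 L = 11.38 g
gentamicin: V = C2·V2/C1 = 27.3 µg/mL × 3600 mL ÷ 32000 µg/mL = 3.07 mL

spectinomycin 10.33 mL; glucose 123.07 mL; EDTA 25.90 mL; IPTG 28.55 mL; sodium thiosulfate 7.38 g; sodium succinate 11.38 g; gentamicin 3.07 mL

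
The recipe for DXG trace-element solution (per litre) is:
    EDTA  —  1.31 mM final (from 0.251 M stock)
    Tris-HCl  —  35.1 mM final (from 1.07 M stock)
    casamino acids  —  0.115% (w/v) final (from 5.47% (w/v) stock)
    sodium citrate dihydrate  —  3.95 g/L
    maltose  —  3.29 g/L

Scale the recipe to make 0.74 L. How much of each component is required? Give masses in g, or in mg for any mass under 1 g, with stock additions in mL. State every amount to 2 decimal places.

Working volume: 0.74 L.
EDTA: C1V1 = C2V2 → 1.31 mM × 740 mL ÷ 251 mM = 3.86 mL
Tris-HCl: dilute stock: 35.1 mM × 740 mL ÷ 1070 mM = 24.27 mL
casamino acids: V = C2·V2/C1 = 0.115% ÷ 5.47% × 740 mL = 15.56 mL
sodium citrate dihydrate: 3.95 g/L × 0.74 L = 2.92 g
maltose: 3.29 g/L × 0.74 L = 2.43 g

EDTA 3.86 mL; Tris-HCl 24.27 mL; casamino acids 15.56 mL; sodium citrate dihydrate 2.92 g; maltose 2.43 g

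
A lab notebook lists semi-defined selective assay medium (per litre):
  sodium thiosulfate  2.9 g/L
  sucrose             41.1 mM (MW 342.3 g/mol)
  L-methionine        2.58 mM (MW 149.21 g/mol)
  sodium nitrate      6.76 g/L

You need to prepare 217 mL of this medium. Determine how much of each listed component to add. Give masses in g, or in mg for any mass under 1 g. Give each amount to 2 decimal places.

Scale factor relative to 1 L: 0.217.
sodium thiosulfate: 2.9 g/L × 0.217 L = 0.6293 g = 629.30 mg
sucrose: 41.1 mmol/L × 342.3 g/mol × 0.217 L ÷ 1000 = 3.05 g
L-methionine: 2.58 mmol/L × 149.21 mg/mmol × 0.217 L = 83.54 mg
sodium nitrate: 6.76 g/L × 0.217 L = 1.47 g

sodium thiosulfate 629.30 mg; sucrose 3.05 g; L-methionine 83.54 mg; sodium nitrate 1.47 g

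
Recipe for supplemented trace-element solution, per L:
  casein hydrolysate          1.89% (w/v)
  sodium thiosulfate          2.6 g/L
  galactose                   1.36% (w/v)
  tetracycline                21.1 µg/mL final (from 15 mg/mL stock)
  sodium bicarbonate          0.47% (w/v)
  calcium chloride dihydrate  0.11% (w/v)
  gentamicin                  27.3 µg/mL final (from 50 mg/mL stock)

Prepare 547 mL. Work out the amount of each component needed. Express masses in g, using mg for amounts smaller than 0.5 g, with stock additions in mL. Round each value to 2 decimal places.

Target volume = 547 mL = 0.547 L.
casein hydrolysate: 1.89% w/v = 18.9 g/L → 18.9 × 0.547 L = 10.34 g
sodium thiosulfate: 2.6 g/L × 0.547 L = 1.42 g
galactose: 1.36 g per 100 mL × 547 mL ÷ 100 = 7.44 g
tetracycline: V = C2·V2/C1 = 21.1 µg/mL × 547 mL ÷ 15000 µg/mL = 0.77 mL
sodium bicarbonate: 0.47 g per 100 mL × 547 mL ÷ 100 = 2.57 g
calcium chloride dihydrate: 0.11 g per 100 mL × 547 mL ÷ 100 = 0.60 g
gentamicin: C1V1 = C2V2 → 27.3 µg/mL × 547 mL ÷ 50000 µg/mL = 0.30 mL

casein hydrolysate 10.34 g; sodium thiosulfate 1.42 g; galactose 7.44 g; tetracycline 0.77 mL; sodium bicarbonate 2.57 g; calcium chloride dihydrate 0.60 g; gentamicin 0.30 mL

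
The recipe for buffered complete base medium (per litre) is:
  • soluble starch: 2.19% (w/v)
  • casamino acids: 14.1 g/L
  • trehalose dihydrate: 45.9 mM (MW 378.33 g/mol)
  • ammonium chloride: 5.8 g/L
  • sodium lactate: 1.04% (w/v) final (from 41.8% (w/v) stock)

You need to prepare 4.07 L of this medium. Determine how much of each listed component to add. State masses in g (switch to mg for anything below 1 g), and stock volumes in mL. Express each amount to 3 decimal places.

soluble starch 89.133 g; casamino acids 57.387 g; trehalose dihydrate 70.677 g; ammonium chloride 23.606 g; sodium lactate 101.263 mL

Working volume: 4.07 L.
soluble starch: 2.19% w/v = 21.9 g/L → 21.9 × 4.07 L = 89.133 g
casamino acids: 14.1 g/L × 4.07 L = 57.387 g
trehalose dihydrate: 45.9 mmol/L × 378.33 g/mol × 4.07 L ÷ 1000 = 70.677 g
ammonium chloride: 5.8 g/L × 4.07 L = 23.606 g
sodium lactate: C1V1 = C2V2 → 1.04% ÷ 41.8% × 4070 mL = 101.263 mL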